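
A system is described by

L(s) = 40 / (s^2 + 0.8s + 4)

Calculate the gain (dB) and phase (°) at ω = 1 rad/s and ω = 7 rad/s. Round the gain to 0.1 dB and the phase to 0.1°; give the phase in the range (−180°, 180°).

ω = 1: 22.2 dB, -14.9°; ω = 7: -1.1 dB, -172.9°

At s = jω = j1:
quadratic: (j1)² + 0.8·j1 + 4 = 3 + j0.8 → |·| ≈ 3.1048, ∠ ≈ 14.93°
|L| = 40 / 3.1048 ≈ 12.883
Gain = 20 log₁₀(12.883) ≈ 22.20 dB
∠L = 0.00° − 14.93° = -14.93°

At s = jω = j7:
quadratic: (j7)² + 0.8·j7 + 4 = -45 + j5.6 → |·| ≈ 45.347, ∠ ≈ 172.91°
|L| = 40 / 45.347 ≈ 0.88209
Gain = 20 log₁₀(0.88209) ≈ -1.09 dB
∠L = 0.00° − 172.91° = -172.91°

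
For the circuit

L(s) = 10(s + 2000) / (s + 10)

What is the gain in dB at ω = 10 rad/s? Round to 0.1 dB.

63.0 dB

At s = jω = j10:
zero (s+2000): 2000 + j10 → |·| = √(2000²+10²) = √4000100 ≈ 2000, ∠ = arctan(10/2000) ≈ 0.29°
pole (s+10): 10 + j10 → |·| = √(10²+10²) = √200 ≈ 14.142, ∠ = arctan(10/10) ≈ 45.00°
|L| = 10 · 2000 / 14.142 ≈ 1414.2
Gain = 20 log₁₀(1414.2) ≈ 63.01 dB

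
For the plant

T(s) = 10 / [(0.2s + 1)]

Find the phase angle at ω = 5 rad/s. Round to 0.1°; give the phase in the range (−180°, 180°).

At ω = 5 rad/s:
pole (1 + j5·0.2) = 1 + j1 → |·| ≈ 1.4142, ∠ ≈ 45.00°
∠T = (0°) − (45.00°) = -45.00°

-45.0°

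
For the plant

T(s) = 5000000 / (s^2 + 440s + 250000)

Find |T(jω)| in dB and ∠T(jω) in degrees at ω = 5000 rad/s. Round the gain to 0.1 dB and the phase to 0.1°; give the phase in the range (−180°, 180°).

At s = jω = j5000:
quadratic: (j5000)² + 440·j5000 + 250000 = -24750000 + j2200000 → |·| ≈ 2.4848e+07, ∠ ≈ 174.92°
|T| = 5000000 / 2.4848e+07 ≈ 0.20122
Gain = 20 log₁₀(0.20122) ≈ -13.93 dB
∠T = 0.00° − 174.92° = -174.92°

-13.9 dB, -174.9°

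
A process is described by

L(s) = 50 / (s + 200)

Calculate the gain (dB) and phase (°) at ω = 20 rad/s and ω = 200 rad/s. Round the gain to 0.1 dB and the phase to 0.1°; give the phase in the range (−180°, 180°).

ω = 20: -12.1 dB, -5.7°; ω = 200: -15.1 dB, -45.0°

At s = jω = j20:
pole (s+200): 200 + j20 → |·| = √(200²+20²) = √40400 ≈ 201, ∠ = arctan(20/200) ≈ 5.71°
|L| = 50 / 201 ≈ 0.24876
Gain = 20 log₁₀(0.24876) ≈ -12.08 dB
∠L = 0.00° − 5.71° = -5.71°

At s = jω = j200:
pole (s+200): 200 + j200 → |·| = √(200²+200²) = √80000 ≈ 282.84, ∠ = arctan(200/200) ≈ 45.00°
|L| = 50 / 282.84 ≈ 0.17678
Gain = 20 log₁₀(0.17678) ≈ -15.05 dB
∠L = 0.00° − 45.00° = -45.00°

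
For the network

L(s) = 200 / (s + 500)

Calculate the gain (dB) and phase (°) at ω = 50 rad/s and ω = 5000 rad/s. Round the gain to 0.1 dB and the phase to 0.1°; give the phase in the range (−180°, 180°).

At s = jω = j50:
pole (s+500): 500 + j50 → |·| = √(500²+50²) = √252500 ≈ 502.49, ∠ = arctan(50/500) ≈ 5.71°
|L| = 200 / 502.49 ≈ 0.39802
Gain = 20 log₁₀(0.39802) ≈ -8.00 dB
∠L = 0.00° − 5.71° = -5.71°

At s = jω = j5000:
pole (s+500): 500 + j5000 → |·| = √(500²+5000²) = √25250000 ≈ 5024.9, ∠ = arctan(5000/500) ≈ 84.29°
|L| = 200 / 5024.9 ≈ 0.039802
Gain = 20 log₁₀(0.039802) ≈ -28.00 dB
∠L = 0.00° − 84.29° = -84.29°

ω = 50: -8.0 dB, -5.7°; ω = 5000: -28.0 dB, -84.3°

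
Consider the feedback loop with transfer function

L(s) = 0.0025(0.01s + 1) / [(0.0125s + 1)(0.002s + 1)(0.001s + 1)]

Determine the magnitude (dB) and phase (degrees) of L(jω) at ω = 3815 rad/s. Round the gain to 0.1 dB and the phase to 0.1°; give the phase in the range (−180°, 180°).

At ω = 3815 rad/s:
zero (1 + j3815·0.01) = 1 + j38.15 → |·| ≈ 38.163, ∠ ≈ 88.50°
pole (1 + j3815·0.0125) = 1 + j47.6875 → |·| ≈ 47.698, ∠ ≈ 88.80°
pole (1 + j3815·0.002) = 1 + j7.63 → |·| ≈ 7.6953, ∠ ≈ 82.53°
pole (1 + j3815·0.001) = 1 + j3.815 → |·| ≈ 3.9439, ∠ ≈ 75.31°
|L| = 0.0025 · 38.163 / (47.698 · 7.6953 · 3.9439) ≈ 6.5907e-05
Gain = 20 log₁₀(6.5907e-05) ≈ -83.62 dB
∠L = (88.50°) − (88.80° + 82.53° + 75.31°) = -158.14°

-83.6 dB, -158.1°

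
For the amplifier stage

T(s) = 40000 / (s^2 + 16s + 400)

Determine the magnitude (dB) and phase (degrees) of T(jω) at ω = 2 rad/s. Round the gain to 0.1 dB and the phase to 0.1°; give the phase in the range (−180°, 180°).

40.1 dB, -4.6°

At s = jω = j2:
quadratic: (j2)² + 16·j2 + 400 = 396 + j32 → |·| ≈ 397.29, ∠ ≈ 4.62°
|T| = 40000 / 397.29 ≈ 100.68
Gain = 20 log₁₀(100.68) ≈ 40.06 dB
∠T = 0.00° − 4.62° = -4.62°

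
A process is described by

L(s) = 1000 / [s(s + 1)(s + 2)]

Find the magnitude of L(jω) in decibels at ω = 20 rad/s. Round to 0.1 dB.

-18.1 dB

At s = jω = j20:
pole (s+1): 1 + j20 → |·| = √(1²+20²) = √401 ≈ 20.025, ∠ = arctan(20/1) ≈ 87.14°
pole (s+2): 2 + j20 → |·| = √(2²+20²) = √404 ≈ 20.1, ∠ = arctan(20/2) ≈ 84.29°
pole at origin: |s| = 20, ∠ = 90.00° (in denominator)
|L| = 1000 / 8050.1 ≈ 0.12422
Gain = 20 log₁₀(0.12422) ≈ -18.12 dB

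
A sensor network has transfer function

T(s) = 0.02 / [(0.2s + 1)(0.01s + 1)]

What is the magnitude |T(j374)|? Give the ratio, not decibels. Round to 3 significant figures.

6.91e-05

At ω = 374 rad/s:
pole (1 + j374·0.2) = 1 + j74.8 → |·| ≈ 74.807, ∠ ≈ 89.23°
pole (1 + j374·0.01) = 1 + j3.74 → |·| ≈ 3.8714, ∠ ≈ 75.03°
|T| = 0.02 · 1 / (74.807 · 3.8714) ≈ 6.9059e-05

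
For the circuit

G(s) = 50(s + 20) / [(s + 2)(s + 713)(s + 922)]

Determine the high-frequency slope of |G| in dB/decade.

Each pole contributes −20 dB/decade at high frequency; each zero contributes +20 dB/decade.
Net: 1 zero(s) − 3 pole(s) → -40 dB/decade.

-40 dB/decade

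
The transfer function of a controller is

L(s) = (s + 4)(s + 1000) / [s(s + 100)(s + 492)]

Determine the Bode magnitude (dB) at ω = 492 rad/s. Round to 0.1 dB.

At s = jω = j492:
zero (s+4): 4 + j492 → |·| = √(4²+492²) = √242080 ≈ 492.02, ∠ = arctan(492/4) ≈ 89.53°
zero (s+1000): 1000 + j492 → |·| = √(1000²+492²) = √1242064 ≈ 1114.5, ∠ = arctan(492/1000) ≈ 26.20°
pole (s+100): 100 + j492 → |·| = √(100²+492²) = √252064 ≈ 502.06, ∠ = arctan(492/100) ≈ 78.51°
pole (s+492): 492 + j492 → |·| = √(492²+492²) = √484128 ≈ 695.79, ∠ = arctan(492/492) ≈ 45.00°
pole at origin: |s| = 492, ∠ = 90.00° (in denominator)
|L| = 1 · 5.4836e+05 / 1.7187e+08 ≈ 0.0031906
Gain = 20 log₁₀(0.0031906) ≈ -49.92 dB

-49.9 dB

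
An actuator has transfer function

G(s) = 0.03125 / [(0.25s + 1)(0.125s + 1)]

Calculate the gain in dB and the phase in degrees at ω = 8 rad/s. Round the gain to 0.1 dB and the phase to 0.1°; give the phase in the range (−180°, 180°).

-40.1 dB, -108.4°

At ω = 8 rad/s:
pole (1 + j8·0.25) = 1 + j2 → |·| ≈ 2.2361, ∠ ≈ 63.43°
pole (1 + j8·0.125) = 1 + j1 → |·| ≈ 1.4142, ∠ ≈ 45.00°
|G| = 0.03125 · 1 / (2.2361 · 1.4142) ≈ 0.0098821
Gain = 20 log₁₀(0.0098821) ≈ -40.10 dB
∠G = (0°) − (63.43° + 45.00°) = -108.43°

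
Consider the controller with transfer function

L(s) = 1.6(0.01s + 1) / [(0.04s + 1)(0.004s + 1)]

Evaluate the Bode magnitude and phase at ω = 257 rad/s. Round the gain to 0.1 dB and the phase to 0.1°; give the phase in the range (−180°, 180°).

At ω = 257 rad/s:
zero (1 + j257·0.01) = 1 + j2.57 → |·| ≈ 2.7577, ∠ ≈ 68.74°
pole (1 + j257·0.04) = 1 + j10.28 → |·| ≈ 10.329, ∠ ≈ 84.44°
pole (1 + j257·0.004) = 1 + j1.028 → |·| ≈ 1.4341, ∠ ≈ 45.79°
|L| = 1.6 · 2.7577 / (10.329 · 1.4341) ≈ 0.29787
Gain = 20 log₁₀(0.29787) ≈ -10.52 dB
∠L = (68.74°) − (84.44° + 45.79°) = -61.49°

-10.5 dB, -61.5°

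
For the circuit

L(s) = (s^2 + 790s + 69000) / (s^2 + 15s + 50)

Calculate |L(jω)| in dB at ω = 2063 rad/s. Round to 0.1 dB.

0.5 dB

Substitute s = j2063:
Numerator: (j2063)^2 + 790(j2063) + 69000 = -4186969 + j1629770
Denominator: (j2063)^2 + 15(j2063) + 50 = -4255919 + j30945
|N| = √(4186969² + 1629770²) ≈ 4.493e+06, ∠N ≈ 158.73°
|D| = √(4255919² + 30945²) ≈ 4.256e+06, ∠D ≈ 179.58°
|L| = 4.493e+06 / 4.256e+06 ≈ 1.0557
Gain = 20 log₁₀(1.0557) ≈ 0.47 dB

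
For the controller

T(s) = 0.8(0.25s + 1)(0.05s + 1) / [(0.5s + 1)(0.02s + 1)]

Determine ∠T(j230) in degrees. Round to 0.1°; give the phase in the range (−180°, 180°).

At ω = 230 rad/s:
zero (1 + j230·0.25) = 1 + j57.5 → |·| ≈ 57.509, ∠ ≈ 89.00°
zero (1 + j230·0.05) = 1 + j11.5 → |·| ≈ 11.543, ∠ ≈ 85.03°
pole (1 + j230·0.5) = 1 + j115 → |·| ≈ 115, ∠ ≈ 89.50°
pole (1 + j230·0.02) = 1 + j4.6 → |·| ≈ 4.7074, ∠ ≈ 77.74°
∠T = (89.00° + 85.03°) − (89.50° + 77.74°) = 6.79°

6.8°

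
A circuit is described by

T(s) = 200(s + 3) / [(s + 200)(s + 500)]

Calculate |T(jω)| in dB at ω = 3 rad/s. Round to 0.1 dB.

At s = jω = j3:
zero (s+3): 3 + j3 → |·| = √(3²+3²) = √18 ≈ 4.2426, ∠ = arctan(3/3) ≈ 45.00°
pole (s+200): 200 + j3 → |·| = √(200²+3²) = √40009 ≈ 200.02, ∠ = arctan(3/200) ≈ 0.86°
pole (s+500): 500 + j3 → |·| = √(500²+3²) = √250009 ≈ 500.01, ∠ = arctan(3/500) ≈ 0.34°
|T| = 200 · 4.2426 / 1.0001e+05 ≈ 0.0084844
Gain = 20 log₁₀(0.0084844) ≈ -41.43 dB

-41.4 dB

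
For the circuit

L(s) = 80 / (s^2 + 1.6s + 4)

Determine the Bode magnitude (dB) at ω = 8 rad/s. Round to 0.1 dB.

At s = jω = j8:
quadratic: (j8)² + 1.6·j8 + 4 = -60 + j12.8 → |·| ≈ 61.35, ∠ ≈ 167.96°
|L| = 80 / 61.35 ≈ 1.304
Gain = 20 log₁₀(1.304) ≈ 2.31 dB

2.3 dB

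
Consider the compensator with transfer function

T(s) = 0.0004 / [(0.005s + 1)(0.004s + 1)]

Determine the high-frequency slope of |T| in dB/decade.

-40 dB/decade

Each pole contributes −20 dB/decade at high frequency; each zero contributes +20 dB/decade.
Net: 0 zero(s) − 2 pole(s) → -40 dB/decade.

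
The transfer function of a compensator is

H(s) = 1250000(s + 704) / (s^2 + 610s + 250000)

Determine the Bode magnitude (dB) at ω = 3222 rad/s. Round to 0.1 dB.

52.0 dB

At s = jω = j3222:
zero (s+704): 704 + j3222 → |·| = √(704²+3222²) = √10876900 ≈ 3298, ∠ = arctan(3222/704) ≈ 77.67°
quadratic: (j3222)² + 610·j3222 + 250000 = -10131284 + j1965420 → |·| ≈ 1.032e+07, ∠ ≈ 169.02°
|H| = 1250000 · 3298 / 1.032e+07 ≈ 399.47
Gain = 20 log₁₀(399.47) ≈ 52.03 dB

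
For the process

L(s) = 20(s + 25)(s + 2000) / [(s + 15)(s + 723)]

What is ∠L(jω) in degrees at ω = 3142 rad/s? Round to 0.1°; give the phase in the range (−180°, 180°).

-19.7°

At s = jω = j3142:
zero (s+25): 25 + j3142 → |·| = √(25²+3142²) = √9872789 ≈ 3142.1, ∠ = arctan(3142/25) ≈ 89.54°
zero (s+2000): 2000 + j3142 → |·| = √(2000²+3142²) = √13872164 ≈ 3724.5, ∠ = arctan(3142/2000) ≈ 57.52°
pole (s+15): 15 + j3142 → |·| = √(15²+3142²) = √9872389 ≈ 3142, ∠ = arctan(3142/15) ≈ 89.73°
pole (s+723): 723 + j3142 → |·| = √(723²+3142²) = √10394893 ≈ 3224.1, ∠ = arctan(3142/723) ≈ 77.04°
∠L = 147.06° − 166.77° = -19.71°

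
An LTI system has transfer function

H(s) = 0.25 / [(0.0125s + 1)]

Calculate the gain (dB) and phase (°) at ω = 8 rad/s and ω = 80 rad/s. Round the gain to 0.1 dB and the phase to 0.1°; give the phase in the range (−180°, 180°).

ω = 8: -12.1 dB, -5.7°; ω = 80: -15.1 dB, -45.0°

At ω = 8 rad/s:
pole (1 + j8·0.0125) = 1 + j0.1 → |·| ≈ 1.005, ∠ ≈ 5.71°
|H| = 0.25 · 1 / (1.005) ≈ 0.24876
Gain = 20 log₁₀(0.24876) ≈ -12.08 dB
∠H = (0°) − (5.71°) = -5.71°

At ω = 80 rad/s:
pole (1 + j80·0.0125) = 1 + j1 → |·| ≈ 1.4142, ∠ ≈ 45.00°
|H| = 0.25 · 1 / (1.4142) ≈ 0.17678
Gain = 20 log₁₀(0.17678) ≈ -15.05 dB
∠H = (0°) − (45.00°) = -45.00°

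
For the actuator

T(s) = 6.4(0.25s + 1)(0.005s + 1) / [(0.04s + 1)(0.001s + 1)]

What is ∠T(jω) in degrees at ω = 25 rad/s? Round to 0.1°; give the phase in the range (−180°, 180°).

At ω = 25 rad/s:
zero (1 + j25·0.25) = 1 + j6.25 → |·| ≈ 6.3295, ∠ ≈ 80.91°
zero (1 + j25·0.005) = 1 + j0.125 → |·| ≈ 1.0078, ∠ ≈ 7.13°
pole (1 + j25·0.04) = 1 + j1 → |·| ≈ 1.4142, ∠ ≈ 45.00°
pole (1 + j25·0.001) = 1 + j0.025 → |·| ≈ 1.0003, ∠ ≈ 1.43°
∠T = (80.91° + 7.13°) − (45.00° + 1.43°) = 41.61°

41.6°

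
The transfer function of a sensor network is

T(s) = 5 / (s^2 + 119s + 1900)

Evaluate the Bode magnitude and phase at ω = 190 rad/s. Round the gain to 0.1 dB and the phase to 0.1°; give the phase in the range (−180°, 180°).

Substitute s = j190:
Numerator: 5 = 5 + j0
Denominator: (j190)^2 + 119(j190) + 1900 = -34200 + j22610
|N| = √(5² + 0²) ≈ 5, ∠N ≈ 0.00°
|D| = √(34200² + 22610²) ≈ 40998, ∠D ≈ 146.53°
|T| = 5 / 40998 ≈ 0.00012196
Gain = 20 log₁₀(0.00012196) ≈ -78.28 dB
∠T = 0.00° − 146.53° = -146.53°

-78.3 dB, -146.5°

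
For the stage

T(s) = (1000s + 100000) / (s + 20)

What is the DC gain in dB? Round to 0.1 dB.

T(0) = 100000 / 20 = 5000
20 log₁₀(5000) ≈ 73.98 dB

74.0 dB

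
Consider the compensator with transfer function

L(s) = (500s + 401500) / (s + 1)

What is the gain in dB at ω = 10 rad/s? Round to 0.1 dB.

92.0 dB

Substitute s = j10:
Numerator: 500(j10) + 401500 = 401500 + j5000
Denominator: (j10) + 1 = 1 + j10
|N| = √(401500² + 5000²) ≈ 4.0153e+05, ∠N ≈ 0.71°
|D| = √(1² + 10²) ≈ 10.05, ∠D ≈ 84.29°
|L| = 4.0153e+05 / 10.05 ≈ 39953
Gain = 20 log₁₀(39953) ≈ 92.03 dB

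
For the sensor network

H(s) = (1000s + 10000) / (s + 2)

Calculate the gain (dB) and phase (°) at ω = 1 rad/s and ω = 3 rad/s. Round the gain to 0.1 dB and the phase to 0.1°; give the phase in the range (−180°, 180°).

ω = 1: 73.1 dB, -20.9°; ω = 3: 69.2 dB, -39.6°

Substitute s = j1:
Numerator: 1000(j1) + 10000 = 10000 + j1000
Denominator: (j1) + 2 = 2 + j1
|N| = √(10000² + 1000²) ≈ 10050, ∠N ≈ 5.71°
|D| = √(2² + 1²) ≈ 2.2361, ∠D ≈ 26.57°
|H| = 10050 / 2.2361 ≈ 4494.4
Gain = 20 log₁₀(4494.4) ≈ 73.05 dB
∠H = 5.71° − 26.57° = -20.86°

Substitute s = j3:
Numerator: 1000(j3) + 10000 = 10000 + j3000
Denominator: (j3) + 2 = 2 + j3
|N| = √(10000² + 3000²) ≈ 10440, ∠N ≈ 16.70°
|D| = √(2² + 3²) ≈ 3.6056, ∠D ≈ 56.31°
|H| = 10440 / 3.6056 ≈ 2895.5
Gain = 20 log₁₀(2895.5) ≈ 69.23 dB
∠H = 16.70° − 56.31° = -39.61°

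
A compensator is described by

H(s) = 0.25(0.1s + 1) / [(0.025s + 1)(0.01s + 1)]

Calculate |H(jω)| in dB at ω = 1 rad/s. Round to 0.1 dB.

-12.0 dB

At ω = 1 rad/s:
zero (1 + j1·0.1) = 1 + j0.1 → |·| ≈ 1.005, ∠ ≈ 5.71°
pole (1 + j1·0.025) = 1 + j0.025 → |·| ≈ 1.0003, ∠ ≈ 1.43°
pole (1 + j1·0.01) = 1 + j0.01 → |·| ≈ 1, ∠ ≈ 0.57°
|H| = 0.25 · 1.005 / (1.0003 · 1) ≈ 0.25117
Gain = 20 log₁₀(0.25117) ≈ -12.00 dB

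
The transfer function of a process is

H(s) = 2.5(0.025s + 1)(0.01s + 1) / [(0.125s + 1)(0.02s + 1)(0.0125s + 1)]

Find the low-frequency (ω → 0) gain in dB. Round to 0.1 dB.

H(0) = 2.5 · 1 / 1 = 2.5
20 log₁₀(2.5) ≈ 7.96 dB

8.0 dB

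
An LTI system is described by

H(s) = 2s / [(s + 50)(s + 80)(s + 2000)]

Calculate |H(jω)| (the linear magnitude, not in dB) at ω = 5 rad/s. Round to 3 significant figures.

1.24e-06

At s = jω = j5:
zero at origin: s = j5 → |·| = 5, ∠ = 90.00°
pole (s+50): 50 + j5 → |·| = √(50²+5²) = √2525 ≈ 50.249, ∠ = arctan(5/50) ≈ 5.71°
pole (s+80): 80 + j5 → |·| = √(80²+5²) = √6425 ≈ 80.156, ∠ = arctan(5/80) ≈ 3.58°
pole (s+2000): 2000 + j5 → |·| = √(2000²+5²) = √4000025 ≈ 2000, ∠ = arctan(5/2000) ≈ 0.14°
|H| = 2 · 5 / 8.0555e+06 ≈ 1.2414e-06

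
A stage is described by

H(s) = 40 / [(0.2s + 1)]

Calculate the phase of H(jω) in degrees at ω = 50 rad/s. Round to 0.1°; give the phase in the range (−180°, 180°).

-84.3°

At ω = 50 rad/s:
pole (1 + j50·0.2) = 1 + j10 → |·| ≈ 10.05, ∠ ≈ 84.29°
∠H = (0°) − (84.29°) = -84.29°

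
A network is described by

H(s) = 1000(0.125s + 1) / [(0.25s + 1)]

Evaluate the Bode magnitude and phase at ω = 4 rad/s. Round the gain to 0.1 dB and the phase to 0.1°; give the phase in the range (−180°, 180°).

At ω = 4 rad/s:
zero (1 + j4·0.125) = 1 + j0.5 → |·| ≈ 1.118, ∠ ≈ 26.57°
pole (1 + j4·0.25) = 1 + j1 → |·| ≈ 1.4142, ∠ ≈ 45.00°
|H| = 1000 · 1.118 / (1.4142) ≈ 790.55
Gain = 20 log₁₀(790.55) ≈ 57.96 dB
∠H = (26.57°) − (45.00°) = -18.43°

58.0 dB, -18.4°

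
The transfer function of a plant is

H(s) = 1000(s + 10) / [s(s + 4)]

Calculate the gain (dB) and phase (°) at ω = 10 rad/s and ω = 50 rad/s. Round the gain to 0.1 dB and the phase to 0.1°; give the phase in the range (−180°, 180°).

At s = jω = j10:
zero (s+10): 10 + j10 → |·| = √(10²+10²) = √200 ≈ 14.142, ∠ = arctan(10/10) ≈ 45.00°
pole (s+4): 4 + j10 → |·| = √(4²+10²) = √116 ≈ 10.77, ∠ = arctan(10/4) ≈ 68.20°
pole at origin: |s| = 10, ∠ = 90.00° (in denominator)
|H| = 1000 · 14.142 / 107.7 ≈ 131.31
Gain = 20 log₁₀(131.31) ≈ 42.37 dB
∠H = 45.00° − 158.20° = -113.20°

At s = jω = j50:
zero (s+10): 10 + j50 → |·| = √(10²+50²) = √2600 ≈ 50.99, ∠ = arctan(50/10) ≈ 78.69°
pole (s+4): 4 + j50 → |·| = √(4²+50²) = √2516 ≈ 50.16, ∠ = arctan(50/4) ≈ 85.43°
pole at origin: |s| = 50, ∠ = 90.00° (in denominator)
|H| = 1000 · 50.99 / 2508 ≈ 20.331
Gain = 20 log₁₀(20.331) ≈ 26.16 dB
∠H = 78.69° − 175.43° = -96.74°

ω = 10: 42.4 dB, -113.2°; ω = 50: 26.2 dB, -96.7°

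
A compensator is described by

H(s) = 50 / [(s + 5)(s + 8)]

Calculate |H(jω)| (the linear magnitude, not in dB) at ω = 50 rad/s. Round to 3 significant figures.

0.0197

At s = jω = j50:
pole (s+5): 5 + j50 → |·| = √(5²+50²) = √2525 ≈ 50.249, ∠ = arctan(50/5) ≈ 84.29°
pole (s+8): 8 + j50 → |·| = √(8²+50²) = √2564 ≈ 50.636, ∠ = arctan(50/8) ≈ 80.91°
|H| = 50 / 2544.4 ≈ 0.019651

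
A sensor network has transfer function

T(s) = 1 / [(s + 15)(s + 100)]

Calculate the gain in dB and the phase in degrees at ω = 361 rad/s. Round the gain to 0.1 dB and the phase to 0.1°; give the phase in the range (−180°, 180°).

-102.6 dB, -162.1°

At s = jω = j361:
pole (s+15): 15 + j361 → |·| = √(15²+361²) = √130546 ≈ 361.31, ∠ = arctan(361/15) ≈ 87.62°
pole (s+100): 100 + j361 → |·| = √(100²+361²) = √140321 ≈ 374.59, ∠ = arctan(361/100) ≈ 74.52°
|T| = 1 / 1.3534e+05 ≈ 7.3888e-06
Gain = 20 log₁₀(7.3888e-06) ≈ -102.63 dB
∠T = 0.00° − 162.14° = -162.14°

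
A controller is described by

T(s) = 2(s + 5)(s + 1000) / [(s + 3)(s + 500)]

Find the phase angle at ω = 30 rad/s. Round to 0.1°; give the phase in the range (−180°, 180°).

At s = jω = j30:
zero (s+5): 5 + j30 → |·| = √(5²+30²) = √925 ≈ 30.414, ∠ = arctan(30/5) ≈ 80.54°
zero (s+1000): 1000 + j30 → |·| = √(1000²+30²) = √1000900 ≈ 1000.4, ∠ = arctan(30/1000) ≈ 1.72°
pole (s+3): 3 + j30 → |·| = √(3²+30²) = √909 ≈ 30.15, ∠ = arctan(30/3) ≈ 84.29°
pole (s+500): 500 + j30 → |·| = √(500²+30²) = √250900 ≈ 500.9, ∠ = arctan(30/500) ≈ 3.43°
∠T = 82.26° − 87.72° = -5.46°

-5.5°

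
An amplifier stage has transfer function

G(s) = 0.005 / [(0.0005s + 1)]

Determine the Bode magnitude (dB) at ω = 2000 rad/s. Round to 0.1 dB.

At ω = 2000 rad/s:
pole (1 + j2000·0.0005) = 1 + j1 → |·| ≈ 1.4142, ∠ ≈ 45.00°
|G| = 0.005 · 1 / (1.4142) ≈ 0.0035356
Gain = 20 log₁₀(0.0035356) ≈ -49.03 dB

-49.0 dB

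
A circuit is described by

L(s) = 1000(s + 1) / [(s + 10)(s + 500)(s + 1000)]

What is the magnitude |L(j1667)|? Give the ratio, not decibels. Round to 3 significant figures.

At s = jω = j1667:
zero (s+1): 1 + j1667 → |·| = √(1²+1667²) = √2778890 ≈ 1667, ∠ = arctan(1667/1) ≈ 89.97°
pole (s+10): 10 + j1667 → |·| = √(10²+1667²) = √2778989 ≈ 1667, ∠ = arctan(1667/10) ≈ 89.66°
pole (s+500): 500 + j1667 → |·| = √(500²+1667²) = √3028889 ≈ 1740.4, ∠ = arctan(1667/500) ≈ 73.30°
pole (s+1000): 1000 + j1667 → |·| = √(1000²+1667²) = √3778889 ≈ 1943.9, ∠ = arctan(1667/1000) ≈ 59.04°
|L| = 1000 · 1667 / 5.6397e+09 ≈ 0.00029558

0.000296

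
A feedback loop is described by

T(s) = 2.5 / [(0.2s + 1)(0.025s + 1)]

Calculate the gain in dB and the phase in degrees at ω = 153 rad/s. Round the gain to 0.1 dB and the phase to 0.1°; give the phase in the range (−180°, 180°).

At ω = 153 rad/s:
pole (1 + j153·0.2) = 1 + j30.6 → |·| ≈ 30.616, ∠ ≈ 88.13°
pole (1 + j153·0.025) = 1 + j3.825 → |·| ≈ 3.9536, ∠ ≈ 75.35°
|T| = 2.5 · 1 / (30.616 · 3.9536) ≈ 0.020654
Gain = 20 log₁₀(0.020654) ≈ -33.70 dB
∠T = (0°) − (88.13° + 75.35°) = -163.48°

-33.7 dB, -163.5°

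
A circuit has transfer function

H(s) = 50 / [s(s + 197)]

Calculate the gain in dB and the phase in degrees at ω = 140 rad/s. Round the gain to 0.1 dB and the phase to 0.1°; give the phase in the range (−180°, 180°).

At s = jω = j140:
pole (s+197): 197 + j140 → |·| = √(197²+140²) = √58409 ≈ 241.68, ∠ = arctan(140/197) ≈ 35.40°
pole at origin: |s| = 140, ∠ = 90.00° (in denominator)
|H| = 50 / 33835 ≈ 0.0014778
Gain = 20 log₁₀(0.0014778) ≈ -56.61 dB
∠H = 0.00° − 125.40° = -125.40°

-56.6 dB, -125.4°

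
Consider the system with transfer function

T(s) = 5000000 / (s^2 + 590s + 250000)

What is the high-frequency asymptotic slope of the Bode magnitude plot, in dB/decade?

Each pole contributes −20 dB/decade at high frequency; each zero contributes +20 dB/decade.
Net: 0 zero(s) − 2 pole(s) → -40 dB/decade.

-40 dB/decade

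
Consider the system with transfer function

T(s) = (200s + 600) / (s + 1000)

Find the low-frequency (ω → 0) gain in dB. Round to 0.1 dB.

-4.4 dB

T(0) = 600 / 1000 = 0.6
20 log₁₀(0.6) ≈ -4.44 dB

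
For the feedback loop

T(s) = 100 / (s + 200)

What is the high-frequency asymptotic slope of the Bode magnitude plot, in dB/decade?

-20 dB/decade

Each pole contributes −20 dB/decade at high frequency; each zero contributes +20 dB/decade.
Net: 0 zero(s) − 1 pole(s) → -20 dB/decade.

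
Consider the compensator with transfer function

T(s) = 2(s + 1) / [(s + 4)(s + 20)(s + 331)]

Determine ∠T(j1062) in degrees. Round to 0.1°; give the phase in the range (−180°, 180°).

At s = jω = j1062:
zero (s+1): 1 + j1062 → |·| = √(1²+1062²) = √1127845 ≈ 1062, ∠ = arctan(1062/1) ≈ 89.95°
pole (s+4): 4 + j1062 → |·| = √(4²+1062²) = √1127860 ≈ 1062, ∠ = arctan(1062/4) ≈ 89.78°
pole (s+20): 20 + j1062 → |·| = √(20²+1062²) = √1128244 ≈ 1062.2, ∠ = arctan(1062/20) ≈ 88.92°
pole (s+331): 331 + j1062 → |·| = √(331²+1062²) = √1237405 ≈ 1112.4, ∠ = arctan(1062/331) ≈ 72.69°
∠T = 89.95° − 251.39° = -161.44°

-161.4°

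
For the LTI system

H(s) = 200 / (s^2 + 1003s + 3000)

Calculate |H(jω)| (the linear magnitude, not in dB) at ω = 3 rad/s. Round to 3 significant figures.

0.0471

Substitute s = j3:
Numerator: 200 = 200 + j0
Denominator: (j3)^2 + 1003(j3) + 3000 = 2991 + j3009
|N| = √(200² + 0²) ≈ 200, ∠N ≈ 0.00°
|D| = √(2991² + 3009²) ≈ 4242.7, ∠D ≈ 45.17°
|H| = 200 / 4242.7 ≈ 0.04714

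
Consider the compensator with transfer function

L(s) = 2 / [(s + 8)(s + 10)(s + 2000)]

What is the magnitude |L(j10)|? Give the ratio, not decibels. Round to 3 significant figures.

At s = jω = j10:
pole (s+8): 8 + j10 → |·| = √(8²+10²) = √164 ≈ 12.806, ∠ = arctan(10/8) ≈ 51.34°
pole (s+10): 10 + j10 → |·| = √(10²+10²) = √200 ≈ 14.142, ∠ = arctan(10/10) ≈ 45.00°
pole (s+2000): 2000 + j10 → |·| = √(2000²+10²) = √4000100 ≈ 2000, ∠ = arctan(10/2000) ≈ 0.29°
|L| = 2 / 3.622e+05 ≈ 5.5218e-06

5.52e-06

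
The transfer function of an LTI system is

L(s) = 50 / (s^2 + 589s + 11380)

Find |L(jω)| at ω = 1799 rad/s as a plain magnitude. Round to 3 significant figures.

Substitute s = j1799:
Numerator: 50 = 50 + j0
Denominator: (j1799)^2 + 589(j1799) + 11380 = -3225021 + j1059611
|N| = √(50² + 0²) ≈ 50, ∠N ≈ 0.00°
|D| = √(3225021² + 1059611²) ≈ 3.3946e+06, ∠D ≈ 161.81°
|L| = 50 / 3.3946e+06 ≈ 1.4729e-05

1.47e-05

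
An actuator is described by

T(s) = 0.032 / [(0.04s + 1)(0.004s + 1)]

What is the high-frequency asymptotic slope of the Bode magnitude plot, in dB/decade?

Each pole contributes −20 dB/decade at high frequency; each zero contributes +20 dB/decade.
Net: 0 zero(s) − 2 pole(s) → -40 dB/decade.

-40 dB/decade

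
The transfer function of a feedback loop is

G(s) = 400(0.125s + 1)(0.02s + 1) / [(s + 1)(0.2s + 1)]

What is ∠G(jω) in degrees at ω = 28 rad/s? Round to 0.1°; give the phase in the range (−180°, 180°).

At ω = 28 rad/s:
zero (1 + j28·0.125) = 1 + j3.5 → |·| ≈ 3.6401, ∠ ≈ 74.05°
zero (1 + j28·0.02) = 1 + j0.56 → |·| ≈ 1.1461, ∠ ≈ 29.25°
pole (1 + j28·1) = 1 + j28 → |·| ≈ 28.018, ∠ ≈ 87.95°
pole (1 + j28·0.2) = 1 + j5.6 → |·| ≈ 5.6886, ∠ ≈ 79.88°
∠G = (74.05° + 29.25°) − (87.95° + 79.88°) = -64.53°

-64.5°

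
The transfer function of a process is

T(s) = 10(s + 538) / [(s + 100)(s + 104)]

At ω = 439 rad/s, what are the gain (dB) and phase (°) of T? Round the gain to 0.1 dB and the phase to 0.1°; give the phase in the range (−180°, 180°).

At s = jω = j439:
zero (s+538): 538 + j439 → |·| = √(538²+439²) = √482165 ≈ 694.38, ∠ = arctan(439/538) ≈ 39.21°
pole (s+100): 100 + j439 → |·| = √(100²+439²) = √202721 ≈ 450.25, ∠ = arctan(439/100) ≈ 77.17°
pole (s+104): 104 + j439 → |·| = √(104²+439²) = √203537 ≈ 451.15, ∠ = arctan(439/104) ≈ 76.67°
|T| = 10 · 694.38 / 2.0313e+05 ≈ 0.034184
Gain = 20 log₁₀(0.034184) ≈ -29.32 dB
∠T = 39.21° − 153.84° = -114.63°

-29.3 dB, -114.6°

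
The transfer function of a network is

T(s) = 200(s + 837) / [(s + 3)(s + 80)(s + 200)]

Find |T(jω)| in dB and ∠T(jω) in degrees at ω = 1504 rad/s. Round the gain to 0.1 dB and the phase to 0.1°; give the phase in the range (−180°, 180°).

At s = jω = j1504:
zero (s+837): 837 + j1504 → |·| = √(837²+1504²) = √2962585 ≈ 1721.2, ∠ = arctan(1504/837) ≈ 60.90°
pole (s+3): 3 + j1504 → |·| = √(3²+1504²) = √2262025 ≈ 1504, ∠ = arctan(1504/3) ≈ 89.89°
pole (s+80): 80 + j1504 → |·| = √(80²+1504²) = √2268416 ≈ 1506.1, ∠ = arctan(1504/80) ≈ 86.96°
pole (s+200): 200 + j1504 → |·| = √(200²+1504²) = √2302016 ≈ 1517.2, ∠ = arctan(1504/200) ≈ 82.43°
|T| = 200 · 1721.2 / 3.4367e+09 ≈ 0.00010017
Gain = 20 log₁₀(0.00010017) ≈ -79.99 dB
∠T = 60.90° − 259.28° = -198.38° ≡ 161.62° (principal value)

-80.0 dB, 161.6°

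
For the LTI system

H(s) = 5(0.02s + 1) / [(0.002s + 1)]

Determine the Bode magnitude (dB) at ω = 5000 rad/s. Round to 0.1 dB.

At ω = 5000 rad/s:
zero (1 + j5000·0.02) = 1 + j100 → |·| ≈ 100, ∠ ≈ 89.43°
pole (1 + j5000·0.002) = 1 + j10 → |·| ≈ 10.05, ∠ ≈ 84.29°
|H| = 5 · 100 / (10.05) ≈ 49.751
Gain = 20 log₁₀(49.751) ≈ 33.94 dB

33.9 dB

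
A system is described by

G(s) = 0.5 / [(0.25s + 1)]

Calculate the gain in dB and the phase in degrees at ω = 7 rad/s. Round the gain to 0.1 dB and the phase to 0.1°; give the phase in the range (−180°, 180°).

-12.1 dB, -60.3°

At ω = 7 rad/s:
pole (1 + j7·0.25) = 1 + j1.75 → |·| ≈ 2.0156, ∠ ≈ 60.26°
|G| = 0.5 · 1 / (2.0156) ≈ 0.24807
Gain = 20 log₁₀(0.24807) ≈ -12.11 dB
∠G = (0°) − (60.26°) = -60.26°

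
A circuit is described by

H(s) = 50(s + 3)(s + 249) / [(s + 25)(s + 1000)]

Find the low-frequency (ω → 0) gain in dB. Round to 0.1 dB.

3.5 dB

H(0) = 50·3·249 / (25·1000) = 1.494
20 log₁₀(1.494) ≈ 3.49 dB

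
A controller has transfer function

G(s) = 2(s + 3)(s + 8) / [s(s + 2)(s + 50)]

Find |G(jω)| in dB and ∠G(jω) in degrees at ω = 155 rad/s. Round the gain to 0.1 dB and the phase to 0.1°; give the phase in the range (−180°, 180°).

At s = jω = j155:
zero (s+3): 3 + j155 → |·| = √(3²+155²) = √24034 ≈ 155.03, ∠ = arctan(155/3) ≈ 88.89°
zero (s+8): 8 + j155 → |·| = √(8²+155²) = √24089 ≈ 155.21, ∠ = arctan(155/8) ≈ 87.05°
pole (s+2): 2 + j155 → |·| = √(2²+155²) = √24029 ≈ 155.01, ∠ = arctan(155/2) ≈ 89.26°
pole (s+50): 50 + j155 → |·| = √(50²+155²) = √26525 ≈ 162.86, ∠ = arctan(155/50) ≈ 72.12°
pole at origin: |s| = 155, ∠ = 90.00° (in denominator)
|G| = 2 · 24062 / 3.913e+06 ≈ 0.012298
Gain = 20 log₁₀(0.012298) ≈ -38.20 dB
∠G = 175.94° − 251.38° = -75.44°

-38.2 dB, -75.4°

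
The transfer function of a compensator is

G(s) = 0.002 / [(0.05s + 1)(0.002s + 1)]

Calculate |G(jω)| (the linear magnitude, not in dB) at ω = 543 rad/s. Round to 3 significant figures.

At ω = 543 rad/s:
pole (1 + j543·0.05) = 1 + j27.15 → |·| ≈ 27.168, ∠ ≈ 87.89°
pole (1 + j543·0.002) = 1 + j1.086 → |·| ≈ 1.4763, ∠ ≈ 47.36°
|G| = 0.002 · 1 / (27.168 · 1.4763) ≈ 4.9865e-05

4.99e-05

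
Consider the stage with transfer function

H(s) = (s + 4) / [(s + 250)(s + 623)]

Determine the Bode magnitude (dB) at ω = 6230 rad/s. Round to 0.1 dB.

At s = jω = j6230:
zero (s+4): 4 + j6230 → |·| = √(4²+6230²) = √38812916 ≈ 6230, ∠ = arctan(6230/4) ≈ 89.96°
pole (s+250): 250 + j6230 → |·| = √(250²+6230²) = √38875400 ≈ 6235, ∠ = arctan(6230/250) ≈ 87.70°
pole (s+623): 623 + j6230 → |·| = √(623²+6230²) = √39201029 ≈ 6261.1, ∠ = arctan(6230/623) ≈ 84.29°
|H| = 1 · 6230 / 3.9038e+07 ≈ 0.00015959
Gain = 20 log₁₀(0.00015959) ≈ -75.94 dB

-75.9 dB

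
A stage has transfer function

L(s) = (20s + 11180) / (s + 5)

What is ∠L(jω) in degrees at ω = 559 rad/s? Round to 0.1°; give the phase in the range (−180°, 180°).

-44.5°

Substitute s = j559:
Numerator: 20(j559) + 11180 = 11180 + j11180
Denominator: (j559) + 5 = 5 + j559
|N| = √(11180² + 11180²) ≈ 15811, ∠N ≈ 45.00°
|D| = √(5² + 559²) ≈ 559.02, ∠D ≈ 89.49°
∠L = 45.00° − 89.49° = -44.49°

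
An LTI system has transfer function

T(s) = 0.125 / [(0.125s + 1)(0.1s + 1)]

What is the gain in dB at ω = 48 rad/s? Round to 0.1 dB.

At ω = 48 rad/s:
pole (1 + j48·0.125) = 1 + j6 → |·| ≈ 6.0828, ∠ ≈ 80.54°
pole (1 + j48·0.1) = 1 + j4.8 → |·| ≈ 4.9031, ∠ ≈ 78.23°
|T| = 0.125 · 1 / (6.0828 · 4.9031) ≈ 0.0041912
Gain = 20 log₁₀(0.0041912) ≈ -47.55 dB

-47.6 dB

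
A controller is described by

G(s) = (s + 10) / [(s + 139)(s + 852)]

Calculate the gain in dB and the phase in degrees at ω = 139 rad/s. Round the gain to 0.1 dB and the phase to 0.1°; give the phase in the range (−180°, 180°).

-61.7 dB, 31.6°

At s = jω = j139:
zero (s+10): 10 + j139 → |·| = √(10²+139²) = √19421 ≈ 139.36, ∠ = arctan(139/10) ≈ 85.89°
pole (s+139): 139 + j139 → |·| = √(139²+139²) = √38642 ≈ 196.58, ∠ = arctan(139/139) ≈ 45.00°
pole (s+852): 852 + j139 → |·| = √(852²+139²) = √745225 ≈ 863.26, ∠ = arctan(139/852) ≈ 9.27°
|G| = 1 · 139.36 / 1.697e+05 ≈ 0.00082121
Gain = 20 log₁₀(0.00082121) ≈ -61.71 dB
∠G = 85.89° − 54.27° = 31.62°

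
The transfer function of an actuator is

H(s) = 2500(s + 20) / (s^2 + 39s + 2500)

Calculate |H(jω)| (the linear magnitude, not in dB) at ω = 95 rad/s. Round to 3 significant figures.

32.3

At s = jω = j95:
zero (s+20): 20 + j95 → |·| = √(20²+95²) = √9425 ≈ 97.082, ∠ = arctan(95/20) ≈ 78.11°
quadratic: (j95)² + 39·j95 + 2500 = -6525 + j3705 → |·| ≈ 7503.5, ∠ ≈ 150.41°
|H| = 2500 · 97.082 / 7503.5 ≈ 32.346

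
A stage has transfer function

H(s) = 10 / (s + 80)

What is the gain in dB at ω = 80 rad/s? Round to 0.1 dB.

At s = jω = j80:
pole (s+80): 80 + j80 → |·| = √(80²+80²) = √12800 ≈ 113.14, ∠ = arctan(80/80) ≈ 45.00°
|H| = 10 / 113.14 ≈ 0.088386
Gain = 20 log₁₀(0.088386) ≈ -21.07 dB

-21.1 dB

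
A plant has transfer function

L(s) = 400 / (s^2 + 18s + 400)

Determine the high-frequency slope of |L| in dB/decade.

Each pole contributes −20 dB/decade at high frequency; each zero contributes +20 dB/decade.
Net: 0 zero(s) − 2 pole(s) → -40 dB/decade.

-40 dB/decade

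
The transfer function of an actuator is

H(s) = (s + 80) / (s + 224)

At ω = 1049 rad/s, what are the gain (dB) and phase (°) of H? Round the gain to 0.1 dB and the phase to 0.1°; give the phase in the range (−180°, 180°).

-0.2 dB, 7.7°

Substitute s = j1049:
Numerator: (j1049) + 80 = 80 + j1049
Denominator: (j1049) + 224 = 224 + j1049
|N| = √(80² + 1049²) ≈ 1052, ∠N ≈ 85.64°
|D| = √(224² + 1049²) ≈ 1072.6, ∠D ≈ 77.95°
|H| = 1052 / 1072.6 ≈ 0.98079
Gain = 20 log₁₀(0.98079) ≈ -0.17 dB
∠H = 85.64° − 77.95° = 7.69°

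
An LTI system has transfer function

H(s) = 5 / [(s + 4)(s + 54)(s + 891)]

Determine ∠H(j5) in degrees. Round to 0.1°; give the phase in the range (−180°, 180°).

-57.0°

At s = jω = j5:
pole (s+4): 4 + j5 → |·| = √(4²+5²) = √41 ≈ 6.4031, ∠ = arctan(5/4) ≈ 51.34°
pole (s+54): 54 + j5 → |·| = √(54²+5²) = √2941 ≈ 54.231, ∠ = arctan(5/54) ≈ 5.29°
pole (s+891): 891 + j5 → |·| = √(891²+5²) = √793906 ≈ 891.01, ∠ = arctan(5/891) ≈ 0.32°
∠H = 0.00° − 56.95° = -56.95°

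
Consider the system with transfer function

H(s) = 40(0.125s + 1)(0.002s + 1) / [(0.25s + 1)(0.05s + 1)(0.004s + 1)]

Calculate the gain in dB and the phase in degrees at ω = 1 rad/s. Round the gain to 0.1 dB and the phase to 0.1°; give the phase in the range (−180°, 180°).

31.8 dB, -9.9°

At ω = 1 rad/s:
zero (1 + j1·0.125) = 1 + j0.125 → |·| ≈ 1.0078, ∠ ≈ 7.13°
zero (1 + j1·0.002) = 1 + j0.002 → |·| ≈ 1, ∠ ≈ 0.11°
pole (1 + j1·0.25) = 1 + j0.25 → |·| ≈ 1.0308, ∠ ≈ 14.04°
pole (1 + j1·0.05) = 1 + j0.05 → |·| ≈ 1.0012, ∠ ≈ 2.86°
pole (1 + j1·0.004) = 1 + j0.004 → |·| ≈ 1, ∠ ≈ 0.23°
|H| = 40 · 1.0078 · 1 / (1.0308 · 1.0012 · 1) ≈ 39.061
Gain = 20 log₁₀(39.061) ≈ 31.83 dB
∠H = (7.13° + 0.11°) − (14.04° + 2.86° + 0.23°) = -9.89°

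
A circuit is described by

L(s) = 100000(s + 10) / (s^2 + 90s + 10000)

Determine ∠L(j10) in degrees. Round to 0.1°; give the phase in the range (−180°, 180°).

39.8°

At s = jω = j10:
zero (s+10): 10 + j10 → |·| = √(10²+10²) = √200 ≈ 14.142, ∠ = arctan(10/10) ≈ 45.00°
quadratic: (j10)² + 90·j10 + 10000 = 9900 + j900 → |·| ≈ 9940.8, ∠ ≈ 5.19°
∠L = 45.00° − 5.19° = 39.81°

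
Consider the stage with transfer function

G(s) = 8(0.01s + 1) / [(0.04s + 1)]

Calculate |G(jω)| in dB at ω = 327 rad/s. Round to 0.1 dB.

6.4 dB

At ω = 327 rad/s:
zero (1 + j327·0.01) = 1 + j3.27 → |·| ≈ 3.4195, ∠ ≈ 73.00°
pole (1 + j327·0.04) = 1 + j13.08 → |·| ≈ 13.118, ∠ ≈ 85.63°
|G| = 8 · 3.4195 / (13.118) ≈ 2.0854
Gain = 20 log₁₀(2.0854) ≈ 6.38 dB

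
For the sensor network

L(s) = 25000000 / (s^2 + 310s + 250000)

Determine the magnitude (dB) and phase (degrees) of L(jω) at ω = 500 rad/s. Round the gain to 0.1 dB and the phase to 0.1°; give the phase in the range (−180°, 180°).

44.2 dB, -90.0°

At s = jω = j500:
quadratic: (j500)² + 310·j500 + 250000 = 0 + j155000 → |·| ≈ 1.55e+05, ∠ ≈ 90.00°
|L| = 25000000 / 1.55e+05 ≈ 161.29
Gain = 20 log₁₀(161.29) ≈ 44.15 dB
∠L = 0.00° − 90.00° = -90.00°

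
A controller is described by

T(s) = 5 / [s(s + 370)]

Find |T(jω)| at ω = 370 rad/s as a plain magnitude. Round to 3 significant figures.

At s = jω = j370:
pole (s+370): 370 + j370 → |·| = √(370²+370²) = √273800 ≈ 523.26, ∠ = arctan(370/370) ≈ 45.00°
pole at origin: |s| = 370, ∠ = 90.00° (in denominator)
|T| = 5 / 1.9361e+05 ≈ 2.5825e-05

2.58e-05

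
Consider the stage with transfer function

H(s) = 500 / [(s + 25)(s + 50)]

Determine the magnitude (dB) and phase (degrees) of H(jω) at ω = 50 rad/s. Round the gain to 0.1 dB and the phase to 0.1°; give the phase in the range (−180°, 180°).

At s = jω = j50:
pole (s+25): 25 + j50 → |·| = √(25²+50²) = √3125 ≈ 55.902, ∠ = arctan(50/25) ≈ 63.43°
pole (s+50): 50 + j50 → |·| = √(50²+50²) = √5000 ≈ 70.711, ∠ = arctan(50/50) ≈ 45.00°
|H| = 500 / 3952.9 ≈ 0.12649
Gain = 20 log₁₀(0.12649) ≈ -17.96 dB
∠H = 0.00° − 108.43° = -108.43°

-18.0 dB, -108.4°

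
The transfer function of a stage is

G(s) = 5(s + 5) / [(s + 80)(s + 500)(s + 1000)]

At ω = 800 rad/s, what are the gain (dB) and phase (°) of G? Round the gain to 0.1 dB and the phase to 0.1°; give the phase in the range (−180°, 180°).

At s = jω = j800:
zero (s+5): 5 + j800 → |·| = √(5²+800²) = √640025 ≈ 800.02, ∠ = arctan(800/5) ≈ 89.64°
pole (s+80): 80 + j800 → |·| = √(80²+800²) = √646400 ≈ 803.99, ∠ = arctan(800/80) ≈ 84.29°
pole (s+500): 500 + j800 → |·| = √(500²+800²) = √890000 ≈ 943.4, ∠ = arctan(800/500) ≈ 57.99°
pole (s+1000): 1000 + j800 → |·| = √(1000²+800²) = √1640000 ≈ 1280.6, ∠ = arctan(800/1000) ≈ 38.66°
|G| = 5 · 800.02 / 9.7131e+08 ≈ 4.1183e-06
Gain = 20 log₁₀(4.1183e-06) ≈ -107.71 dB
∠G = 89.64° − 180.94° = -91.30°

-107.7 dB, -91.3°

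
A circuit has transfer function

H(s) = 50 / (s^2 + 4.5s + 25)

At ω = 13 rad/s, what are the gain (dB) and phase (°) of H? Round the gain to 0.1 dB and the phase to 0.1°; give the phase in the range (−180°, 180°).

-9.9 dB, -157.9°

At s = jω = j13:
quadratic: (j13)² + 4.5·j13 + 25 = -144 + j58.5 → |·| ≈ 155.43, ∠ ≈ 157.89°
|H| = 50 / 155.43 ≈ 0.32169
Gain = 20 log₁₀(0.32169) ≈ -9.85 dB
∠H = 0.00° − 157.89° = -157.89°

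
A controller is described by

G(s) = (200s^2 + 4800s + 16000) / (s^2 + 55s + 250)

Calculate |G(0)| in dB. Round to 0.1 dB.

36.1 dB

G(0) = 16000 / 250 = 64
20 log₁₀(64) ≈ 36.12 dB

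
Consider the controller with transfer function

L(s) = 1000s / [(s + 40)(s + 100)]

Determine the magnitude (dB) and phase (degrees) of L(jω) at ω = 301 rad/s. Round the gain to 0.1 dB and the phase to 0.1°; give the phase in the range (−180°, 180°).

9.9 dB, -64.1°

At s = jω = j301:
zero at origin: s = j301 → |·| = 301, ∠ = 90.00°
pole (s+40): 40 + j301 → |·| = √(40²+301²) = √92201 ≈ 303.65, ∠ = arctan(301/40) ≈ 82.43°
pole (s+100): 100 + j301 → |·| = √(100²+301²) = √100601 ≈ 317.18, ∠ = arctan(301/100) ≈ 71.62°
|L| = 1000 · 301 / 96312 ≈ 3.1253
Gain = 20 log₁₀(3.1253) ≈ 9.90 dB
∠L = 90.00° − 154.05° = -64.05°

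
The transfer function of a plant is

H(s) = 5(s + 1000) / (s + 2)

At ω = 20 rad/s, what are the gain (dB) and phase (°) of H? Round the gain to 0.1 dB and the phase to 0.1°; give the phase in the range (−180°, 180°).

At s = jω = j20:
zero (s+1000): 1000 + j20 → |·| = √(1000²+20²) = √1000400 ≈ 1000.2, ∠ = arctan(20/1000) ≈ 1.15°
pole (s+2): 2 + j20 → |·| = √(2²+20²) = √404 ≈ 20.1, ∠ = arctan(20/2) ≈ 84.29°
|H| = 5 · 1000.2 / 20.1 ≈ 248.81
Gain = 20 log₁₀(248.81) ≈ 47.92 dB
∠H = 1.15° − 84.29° = -83.14°

47.9 dB, -83.1°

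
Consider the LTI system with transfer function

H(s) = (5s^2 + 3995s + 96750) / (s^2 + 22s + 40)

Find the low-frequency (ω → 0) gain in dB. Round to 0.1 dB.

67.7 dB

H(0) = 96750 / 40 ≈ 2418.8
20 log₁₀(2418.8) ≈ 67.67 dB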